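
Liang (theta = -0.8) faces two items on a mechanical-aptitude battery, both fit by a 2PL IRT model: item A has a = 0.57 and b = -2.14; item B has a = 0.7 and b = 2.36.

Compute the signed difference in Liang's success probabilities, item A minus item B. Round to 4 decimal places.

0.5835

P(theta) = 1 / (1 + exp(−a(theta − b)))
P_A = 0.6822
P_B = 0.0987
P_A − P_B = 0.5835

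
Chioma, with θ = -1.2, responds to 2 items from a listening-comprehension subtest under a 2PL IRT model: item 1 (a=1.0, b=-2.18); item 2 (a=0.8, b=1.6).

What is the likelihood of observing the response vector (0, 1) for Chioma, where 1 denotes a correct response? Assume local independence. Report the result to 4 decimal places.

0.0263

P(θ) = 1 / (1 + exp(−a(θ − b)))
P_1 = 1/(1+e^{-0.9800}) = 0.7271
P_2 = 1/(1+e^{2.2400}) = 0.0962
L = (1−P_1) × P_2 = 0.2729 × 0.0962 = 0.02626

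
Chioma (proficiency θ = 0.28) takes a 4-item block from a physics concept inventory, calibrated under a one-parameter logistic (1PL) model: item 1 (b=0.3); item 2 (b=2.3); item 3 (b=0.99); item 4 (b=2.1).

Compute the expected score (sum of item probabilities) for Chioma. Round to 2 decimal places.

1.08

P(θ) = 1 / (1 + exp(−(θ − b)))
P_1 = 1/(1+e^{0.0200}) = 0.4950
P_2 = 1/(1+e^{2.0200}) = 0.1171
P_3 = 1/(1+e^{0.7100}) = 0.3296
P_4 = 1/(1+e^{1.8200}) = 0.1394
E[score] = 0.4950 + 0.1171 + 0.3296 + 0.1394 = 1.0812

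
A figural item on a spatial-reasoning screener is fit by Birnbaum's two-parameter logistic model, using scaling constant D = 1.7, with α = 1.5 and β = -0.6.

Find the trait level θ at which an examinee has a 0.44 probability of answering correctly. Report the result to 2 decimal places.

P(θ) = 1 / (1 + exp(−D·α(θ − β)))
logit = ln(0.4400/0.5600) = -0.2412
θ = β + logit/(1.7·α) = -0.6 + (-0.2412)/2.5500 = -0.6946

-0.69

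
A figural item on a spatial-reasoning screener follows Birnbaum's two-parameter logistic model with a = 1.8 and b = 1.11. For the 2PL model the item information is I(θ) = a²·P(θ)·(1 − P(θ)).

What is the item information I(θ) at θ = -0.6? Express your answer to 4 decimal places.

P = 1/(1+e^{3.0780}) = 0.0440
P(1−P) = 0.0440 × 0.9560 = 0.0421
I = a² × P(1−P) = 1.8² × 0.0421 = 0.13636

0.1364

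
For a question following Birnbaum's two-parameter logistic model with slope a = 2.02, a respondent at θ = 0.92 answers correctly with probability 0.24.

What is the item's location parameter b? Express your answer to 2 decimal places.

P(θ) = 1 / (1 + exp(−a(θ − b)))
logit(0.24) = ln(0.24/0.76) = -1.1527
b = θ − logit/(a) = 0.92 − (-1.1527)/2.0200 = 1.4906

1.49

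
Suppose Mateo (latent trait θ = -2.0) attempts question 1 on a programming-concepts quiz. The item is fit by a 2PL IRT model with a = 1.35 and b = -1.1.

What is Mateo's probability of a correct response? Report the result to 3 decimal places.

P(θ) = 1 / (1 + exp(−a(θ − b)))
Exponent: 1.35 × (-2.0 − (-1.1)) = -1.2150
1/(1 + e^{1.2150}) = 0.2288

0.229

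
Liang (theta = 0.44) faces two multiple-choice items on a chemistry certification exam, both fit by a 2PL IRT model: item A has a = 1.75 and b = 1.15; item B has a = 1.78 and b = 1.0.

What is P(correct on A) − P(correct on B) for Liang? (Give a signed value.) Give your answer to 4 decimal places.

-0.0456

P(theta) = 1 / (1 + exp(−a(theta − b)))
P_A = 0.2240
P_B = 0.2696
P_A − P_B = -0.0456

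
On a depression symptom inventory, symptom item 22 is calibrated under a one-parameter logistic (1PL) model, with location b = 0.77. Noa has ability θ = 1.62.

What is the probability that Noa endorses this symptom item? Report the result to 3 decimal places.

0.701

P(θ) = 1 / (1 + exp(−(θ − b)))
Exponent: (1.62 − 0.77) = 0.8500
1/(1 + e^{-0.8500}) = 0.7006
P = 0.7006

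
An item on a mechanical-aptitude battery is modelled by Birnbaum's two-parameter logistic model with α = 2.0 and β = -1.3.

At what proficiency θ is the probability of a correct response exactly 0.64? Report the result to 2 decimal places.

-1.01

P(θ) = 1 / (1 + exp(−α(θ − β)))
logit = ln(0.6400/0.3600) = 0.5754
θ = β + logit/(α) = -1.3 + 0.5754/2.0000 = -1.0123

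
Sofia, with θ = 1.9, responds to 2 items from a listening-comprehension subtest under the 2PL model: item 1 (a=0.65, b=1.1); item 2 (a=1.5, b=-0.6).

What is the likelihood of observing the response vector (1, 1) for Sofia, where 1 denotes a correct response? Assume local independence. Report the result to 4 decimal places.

0.6127

P(θ) = 1 / (1 + exp(−a(θ − b)))
P_1 = 1/(1+e^{-0.5200}) = 0.6271
P_2 = 1/(1+e^{-3.7500}) = 0.9770
L = P_1 × P_2 = 0.6271 × 0.9770 = 0.61274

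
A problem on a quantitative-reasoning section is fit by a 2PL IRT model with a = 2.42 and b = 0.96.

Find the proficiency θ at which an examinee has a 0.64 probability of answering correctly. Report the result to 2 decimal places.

P(θ) = 1 / (1 + exp(−a(θ − b)))
logit = ln(0.6400/0.3600) = 0.5754
θ = b + logit/(a) = 0.96 + 0.5754/2.4200 = 1.1978

1.20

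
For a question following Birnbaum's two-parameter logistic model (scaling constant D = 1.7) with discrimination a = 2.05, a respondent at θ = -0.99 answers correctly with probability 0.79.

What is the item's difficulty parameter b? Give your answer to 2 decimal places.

P(θ) = 1 / (1 + exp(−D·a(θ − b)))
logit(0.79) = ln(0.79/0.21) = 1.3249
b = θ − logit/(1.7·a) = -0.99 − 1.3249/3.4850 = -1.3702

-1.37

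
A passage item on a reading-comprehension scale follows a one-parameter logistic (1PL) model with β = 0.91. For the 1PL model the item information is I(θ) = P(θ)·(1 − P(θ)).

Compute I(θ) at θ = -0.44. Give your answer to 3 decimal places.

P = 1/(1+e^{1.3500}) = 0.2059
P(1−P) = 0.2059 × 0.7941 = 0.1635
I = P(1−P) = 0.16349

0.163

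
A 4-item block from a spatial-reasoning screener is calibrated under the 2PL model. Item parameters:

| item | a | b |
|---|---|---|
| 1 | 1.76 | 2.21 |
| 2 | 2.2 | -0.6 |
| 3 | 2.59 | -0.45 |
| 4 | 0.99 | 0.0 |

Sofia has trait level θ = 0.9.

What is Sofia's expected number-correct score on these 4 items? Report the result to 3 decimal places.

P(θ) = 1 / (1 + exp(−a(θ − b)))
P_1 = 1/(1+e^{2.3056}) = 0.0907
P_2 = 1/(1+e^{-3.3000}) = 0.9644
P_3 = 1/(1+e^{-3.4965}) = 0.9706
P_4 = 1/(1+e^{-0.8910}) = 0.7091
E[score] = 0.0907 + 0.9644 + 0.9706 + 0.7091 = 2.7348

2.735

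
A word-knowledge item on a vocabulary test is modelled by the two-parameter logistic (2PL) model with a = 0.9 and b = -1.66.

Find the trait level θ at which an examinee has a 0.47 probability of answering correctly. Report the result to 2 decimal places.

-1.79

P(θ) = 1 / (1 + exp(−a(θ − b)))
logit = ln(0.4700/0.5300) = -0.1201
θ = b + logit/(a) = -1.66 + (-0.1201)/0.9000 = -1.7935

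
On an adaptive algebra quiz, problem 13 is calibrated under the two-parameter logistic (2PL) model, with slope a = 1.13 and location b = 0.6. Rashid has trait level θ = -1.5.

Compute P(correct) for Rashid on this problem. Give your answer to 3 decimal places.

P(θ) = 1 / (1 + exp(−a(θ − b)))
Exponent: 1.13 × (-1.5 − 0.6) = -2.3730
1/(1 + e^{2.3730}) = 0.0853

0.085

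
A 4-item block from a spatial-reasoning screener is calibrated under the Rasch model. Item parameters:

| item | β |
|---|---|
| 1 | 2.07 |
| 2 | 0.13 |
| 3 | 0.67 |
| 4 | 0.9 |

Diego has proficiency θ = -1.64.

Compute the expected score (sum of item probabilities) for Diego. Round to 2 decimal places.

P(θ) = 1 / (1 + exp(−(θ − β)))
P_1 = 1/(1+e^{3.7100}) = 0.0239
P_2 = 1/(1+e^{1.7700}) = 0.1455
P_3 = 1/(1+e^{2.3100}) = 0.0903
P_4 = 1/(1+e^{2.5400}) = 0.0731
E[score] = 0.0239 + 0.1455 + 0.0903 + 0.0731 = 0.3328

0.33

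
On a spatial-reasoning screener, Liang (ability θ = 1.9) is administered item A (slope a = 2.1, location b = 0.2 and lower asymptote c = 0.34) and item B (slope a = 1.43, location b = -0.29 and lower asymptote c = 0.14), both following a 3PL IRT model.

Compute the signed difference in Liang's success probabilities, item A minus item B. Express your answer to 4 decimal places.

P(θ) = c + (1 − c) · 1 / (1 + exp(−a(θ − b)))
P_A = 0.9819
P_B = 0.9640
P_A − P_B = 0.0179

0.0179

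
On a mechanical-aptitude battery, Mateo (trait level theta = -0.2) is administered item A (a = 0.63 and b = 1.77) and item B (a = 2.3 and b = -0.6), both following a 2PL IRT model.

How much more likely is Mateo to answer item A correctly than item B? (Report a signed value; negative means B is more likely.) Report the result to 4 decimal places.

-0.4908

P(theta) = 1 / (1 + exp(−a(theta − b)))
P_A = 0.2242
P_B = 0.7150
P_A − P_B = -0.4908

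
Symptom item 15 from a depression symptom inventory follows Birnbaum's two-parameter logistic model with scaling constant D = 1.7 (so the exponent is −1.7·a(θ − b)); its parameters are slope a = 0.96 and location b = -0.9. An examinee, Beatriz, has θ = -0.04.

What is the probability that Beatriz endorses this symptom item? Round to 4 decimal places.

P(θ) = 1 / (1 + exp(−D·a(θ − b)))
Exponent: 1.7 × 0.96 × (-0.04 − (-0.9)) = 1.4035
1/(1 + e^{-1.4035}) = 0.8027
P = 0.8027

0.8027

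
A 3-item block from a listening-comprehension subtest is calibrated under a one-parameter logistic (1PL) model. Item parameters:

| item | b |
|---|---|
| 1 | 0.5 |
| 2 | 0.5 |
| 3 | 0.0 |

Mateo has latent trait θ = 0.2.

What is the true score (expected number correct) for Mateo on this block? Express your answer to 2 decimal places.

1.40

P(θ) = 1 / (1 + exp(−(θ − b)))
P_1 = 1/(1+e^{0.3000}) = 0.4256
P_2 = 1/(1+e^{0.3000}) = 0.4256
P_3 = 1/(1+e^{-0.2000}) = 0.5498
E[score] = 0.4256 + 0.4256 + 0.5498 = 1.4009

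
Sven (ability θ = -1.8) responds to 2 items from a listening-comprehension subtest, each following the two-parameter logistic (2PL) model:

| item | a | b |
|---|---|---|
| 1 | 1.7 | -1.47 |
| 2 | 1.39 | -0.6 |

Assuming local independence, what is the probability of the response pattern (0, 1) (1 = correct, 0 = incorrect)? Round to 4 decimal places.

0.1010

P(θ) = 1 / (1 + exp(−a(θ − b)))
P_1 = 1/(1+e^{0.5610}) = 0.3633
P_2 = 1/(1+e^{1.6680}) = 0.1587
L = (1−P_1) × P_2 = 0.6367 × 0.1587 = 0.10104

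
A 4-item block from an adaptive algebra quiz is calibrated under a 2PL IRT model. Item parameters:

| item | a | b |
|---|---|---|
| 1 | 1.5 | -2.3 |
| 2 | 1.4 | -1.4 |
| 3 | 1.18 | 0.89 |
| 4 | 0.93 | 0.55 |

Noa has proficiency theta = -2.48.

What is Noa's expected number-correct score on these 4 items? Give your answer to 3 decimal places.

P(theta) = 1 / (1 + exp(−a(theta − b)))
P_1 = 1/(1+e^{0.2700}) = 0.4329
P_2 = 1/(1+e^{1.5120}) = 0.1806
P_3 = 1/(1+e^{3.9766}) = 0.0184
P_4 = 1/(1+e^{2.8179}) = 0.0564
E[score] = 0.4329 + 0.1806 + 0.0184 + 0.0564 = 0.6883

0.688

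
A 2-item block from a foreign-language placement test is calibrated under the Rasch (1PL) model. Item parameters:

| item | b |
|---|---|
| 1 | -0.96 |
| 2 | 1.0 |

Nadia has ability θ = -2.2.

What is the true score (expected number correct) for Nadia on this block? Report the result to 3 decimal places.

0.264

P(θ) = 1 / (1 + exp(−(θ − b)))
P_1 = 1/(1+e^{1.2400}) = 0.2244
P_2 = 1/(1+e^{3.2000}) = 0.0392
E[score] = 0.2244 + 0.0392 = 0.2636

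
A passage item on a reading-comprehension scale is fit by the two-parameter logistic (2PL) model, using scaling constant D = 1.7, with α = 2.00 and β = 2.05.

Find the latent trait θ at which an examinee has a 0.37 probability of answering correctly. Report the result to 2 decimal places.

1.89

P(θ) = 1 / (1 + exp(−D·α(θ − β)))
logit = ln(0.3700/0.6300) = -0.5322
θ = β + logit/(1.7·α) = 2.05 + (-0.5322)/3.4000 = 1.8935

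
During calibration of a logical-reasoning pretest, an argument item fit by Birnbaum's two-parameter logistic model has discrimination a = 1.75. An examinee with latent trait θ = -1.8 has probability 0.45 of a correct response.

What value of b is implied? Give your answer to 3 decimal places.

-1.685

P(θ) = 1 / (1 + exp(−a(θ − b)))
logit(0.45) = ln(0.45/0.55) = -0.2007
b = θ − logit/(a) = -1.8 − (-0.2007)/1.7500 = -1.6853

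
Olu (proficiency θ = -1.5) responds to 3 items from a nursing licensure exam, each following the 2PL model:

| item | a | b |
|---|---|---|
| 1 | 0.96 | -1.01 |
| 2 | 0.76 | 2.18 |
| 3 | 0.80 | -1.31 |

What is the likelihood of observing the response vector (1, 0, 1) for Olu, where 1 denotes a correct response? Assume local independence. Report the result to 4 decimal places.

P(θ) = 1 / (1 + exp(−a(θ − b)))
P_1 = 1/(1+e^{0.4704}) = 0.3845
P_2 = 1/(1+e^{2.7968}) = 0.0575
P_3 = 1/(1+e^{0.1520}) = 0.4621
L = P_1 × (1−P_2) × P_3 = 0.3845 × 0.9425 × 0.4621 = 0.16746

0.1675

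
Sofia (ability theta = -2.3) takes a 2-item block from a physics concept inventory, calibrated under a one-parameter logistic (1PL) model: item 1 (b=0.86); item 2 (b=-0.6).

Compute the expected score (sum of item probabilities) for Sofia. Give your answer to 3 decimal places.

P(theta) = 1 / (1 + exp(−(theta − b)))
P_1 = 1/(1+e^{3.1600}) = 0.0407
P_2 = 1/(1+e^{1.7000}) = 0.1545
E[score] = 0.0407 + 0.1545 = 0.1952

0.195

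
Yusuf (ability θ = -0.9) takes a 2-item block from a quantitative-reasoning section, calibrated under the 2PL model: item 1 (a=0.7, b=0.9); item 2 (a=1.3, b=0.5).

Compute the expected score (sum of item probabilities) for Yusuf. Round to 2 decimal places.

P(θ) = 1 / (1 + exp(−a(θ − b)))
P_1 = 1/(1+e^{1.2600}) = 0.2210
P_2 = 1/(1+e^{1.8200}) = 0.1394
E[score] = 0.2210 + 0.1394 = 0.3604

0.36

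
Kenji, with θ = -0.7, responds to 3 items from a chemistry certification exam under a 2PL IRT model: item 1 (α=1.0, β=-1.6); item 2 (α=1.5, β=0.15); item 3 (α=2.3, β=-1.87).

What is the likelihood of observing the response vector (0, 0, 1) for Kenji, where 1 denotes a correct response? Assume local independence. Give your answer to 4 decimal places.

0.2116

P(θ) = 1 / (1 + exp(−α(θ − β)))
P_1 = 1/(1+e^{-0.9000}) = 0.7109
P_2 = 1/(1+e^{1.2750}) = 0.2184
P_3 = 1/(1+e^{-2.6910}) = 0.9365
L = (1−P_1) × (1−P_2) × P_3 = 0.2891 × 0.7816 × 0.9365 = 0.21157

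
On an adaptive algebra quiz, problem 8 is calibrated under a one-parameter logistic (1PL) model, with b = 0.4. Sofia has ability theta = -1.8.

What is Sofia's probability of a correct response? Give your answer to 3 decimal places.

0.100

P(theta) = 1 / (1 + exp(−(theta − b)))
Exponent: (-1.8 − 0.4) = -2.2000
1/(1 + e^{2.2000}) = 0.0998
P = 0.0998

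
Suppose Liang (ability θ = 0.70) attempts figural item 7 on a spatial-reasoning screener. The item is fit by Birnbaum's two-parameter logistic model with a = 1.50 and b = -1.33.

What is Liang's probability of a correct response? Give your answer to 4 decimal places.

P(θ) = 1 / (1 + exp(−a(θ − b)))
Exponent: 1.50 × (0.70 − (-1.33)) = 3.0450
1/(1 + e^{-3.0450}) = 0.9546

0.9546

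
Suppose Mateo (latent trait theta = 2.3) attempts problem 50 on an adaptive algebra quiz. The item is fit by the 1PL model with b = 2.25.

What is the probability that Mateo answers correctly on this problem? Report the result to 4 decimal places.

P(theta) = 1 / (1 + exp(−(theta − b)))
Exponent: (2.3 − 2.25) = 0.0500
1/(1 + e^{-0.0500}) = 0.5125
P = 0.5125

0.5125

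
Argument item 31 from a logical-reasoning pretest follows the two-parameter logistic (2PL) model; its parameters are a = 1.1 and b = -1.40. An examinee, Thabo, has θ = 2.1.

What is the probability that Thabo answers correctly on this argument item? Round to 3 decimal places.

0.979

P(θ) = 1 / (1 + exp(−a(θ − b)))
Exponent: 1.1 × (2.1 − (-1.40)) = 3.8500
1/(1 + e^{-3.8500}) = 0.9792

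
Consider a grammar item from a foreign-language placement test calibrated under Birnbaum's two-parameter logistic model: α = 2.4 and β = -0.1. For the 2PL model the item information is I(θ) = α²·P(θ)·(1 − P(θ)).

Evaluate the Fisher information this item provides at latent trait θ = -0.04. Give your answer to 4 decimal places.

1.4326

P = 1/(1+e^{-0.1440}) = 0.5359
P(1−P) = 0.5359 × 0.4641 = 0.2487
I = α² × P(1−P) = 2.4² × 0.2487 = 1.43256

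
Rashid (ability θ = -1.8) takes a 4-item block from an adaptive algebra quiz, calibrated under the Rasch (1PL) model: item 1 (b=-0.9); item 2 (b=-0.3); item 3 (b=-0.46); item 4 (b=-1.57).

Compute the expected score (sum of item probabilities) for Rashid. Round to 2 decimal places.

1.12

P(θ) = 1 / (1 + exp(−(θ − b)))
P_1 = 1/(1+e^{0.9000}) = 0.2891
P_2 = 1/(1+e^{1.5000}) = 0.1824
P_3 = 1/(1+e^{1.3400}) = 0.2075
P_4 = 1/(1+e^{0.2300}) = 0.4428
E[score] = 0.2891 + 0.1824 + 0.2075 + 0.4428 = 1.1217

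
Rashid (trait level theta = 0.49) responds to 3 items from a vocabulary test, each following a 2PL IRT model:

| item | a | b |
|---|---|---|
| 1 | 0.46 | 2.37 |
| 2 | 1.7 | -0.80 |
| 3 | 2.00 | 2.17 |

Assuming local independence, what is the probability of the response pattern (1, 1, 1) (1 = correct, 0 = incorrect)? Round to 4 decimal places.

0.0089

P(theta) = 1 / (1 + exp(−a(theta − b)))
P_1 = 1/(1+e^{0.8648}) = 0.2963
P_2 = 1/(1+e^{-2.1930}) = 0.8996
P_3 = 1/(1+e^{3.3600}) = 0.0336
L = P_1 × P_2 × P_3 = 0.2963 × 0.8996 × 0.0336 = 0.00895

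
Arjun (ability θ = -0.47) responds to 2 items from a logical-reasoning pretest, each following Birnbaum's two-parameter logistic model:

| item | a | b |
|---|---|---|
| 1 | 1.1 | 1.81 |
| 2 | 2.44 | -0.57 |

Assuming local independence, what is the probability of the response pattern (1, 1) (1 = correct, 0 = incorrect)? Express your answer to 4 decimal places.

P(θ) = 1 / (1 + exp(−a(θ − b)))
P_1 = 1/(1+e^{2.5080}) = 0.0753
P_2 = 1/(1+e^{-0.2440}) = 0.5607
L = P_1 × P_2 = 0.0753 × 0.5607 = 0.04222

0.0422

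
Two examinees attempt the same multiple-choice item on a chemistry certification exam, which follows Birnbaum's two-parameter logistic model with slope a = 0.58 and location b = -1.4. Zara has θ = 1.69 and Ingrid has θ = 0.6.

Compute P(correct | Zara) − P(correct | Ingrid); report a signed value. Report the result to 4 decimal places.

P(θ) = 1 / (1 + exp(−a(θ − b)))
P(Zara) = 0.8572  [exponent 1.7922]
P(Ingrid) = 0.7613  [exponent 1.1600]
Difference = 0.8572 − 0.7613 = 0.0959

0.0959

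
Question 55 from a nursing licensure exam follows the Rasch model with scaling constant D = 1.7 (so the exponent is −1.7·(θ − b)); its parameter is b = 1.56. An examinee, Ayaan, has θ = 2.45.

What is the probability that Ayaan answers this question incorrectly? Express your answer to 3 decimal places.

0.180

P(θ) = 1 / (1 + exp(−D·(θ − b)))
Exponent: 1.7 × (2.45 − 1.56) = 1.5130
1/(1 + e^{-1.5130}) = 0.8195
P = 0.8195
P(incorrect) = 1 − 0.8195 = 0.1805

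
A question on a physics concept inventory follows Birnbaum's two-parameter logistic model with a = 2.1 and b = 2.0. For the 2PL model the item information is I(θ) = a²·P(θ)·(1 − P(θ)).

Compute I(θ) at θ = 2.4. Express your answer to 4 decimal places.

0.9288

P = 1/(1+e^{-0.8400}) = 0.6985
P(1−P) = 0.6985 × 0.3015 = 0.2106
I = a² × P(1−P) = 2.1² × 0.2106 = 0.92880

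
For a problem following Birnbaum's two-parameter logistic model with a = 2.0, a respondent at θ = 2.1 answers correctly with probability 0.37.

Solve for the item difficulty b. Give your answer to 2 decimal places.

P(θ) = 1 / (1 + exp(−a(θ − b)))
logit(0.37) = ln(0.37/0.63) = -0.5322
b = θ − logit/(a) = 2.1 − (-0.5322)/2.0000 = 2.3661

2.37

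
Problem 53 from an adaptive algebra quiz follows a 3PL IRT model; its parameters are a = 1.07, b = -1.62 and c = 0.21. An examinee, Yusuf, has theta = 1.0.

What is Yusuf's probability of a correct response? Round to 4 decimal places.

P(theta) = c + (1 − c) · 1 / (1 + exp(−a(theta − b)))
Exponent: 1.07 × (1.0 − (-1.62)) = 2.8034
1/(1 + e^{-2.8034}) = 0.9429
P = 0.21 + 0.79 × 0.9429 = 0.9549

0.9549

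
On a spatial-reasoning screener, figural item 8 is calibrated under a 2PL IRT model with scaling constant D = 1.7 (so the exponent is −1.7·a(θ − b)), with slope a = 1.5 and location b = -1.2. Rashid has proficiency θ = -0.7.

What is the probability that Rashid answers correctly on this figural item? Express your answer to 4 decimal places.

P(θ) = 1 / (1 + exp(−D·a(θ − b)))
Exponent: 1.7 × 1.5 × (-0.7 − (-1.2)) = 1.2750
1/(1 + e^{-1.2750}) = 0.7816
P = 0.7816

0.7816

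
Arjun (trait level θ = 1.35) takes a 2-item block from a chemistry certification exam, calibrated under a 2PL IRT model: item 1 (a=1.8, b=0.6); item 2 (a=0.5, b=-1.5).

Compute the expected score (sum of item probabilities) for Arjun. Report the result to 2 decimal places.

1.60

P(θ) = 1 / (1 + exp(−a(θ − b)))
P_1 = 1/(1+e^{-1.3500}) = 0.7941
P_2 = 1/(1+e^{-1.4250}) = 0.8061
E[score] = 0.7941 + 0.8061 = 1.6003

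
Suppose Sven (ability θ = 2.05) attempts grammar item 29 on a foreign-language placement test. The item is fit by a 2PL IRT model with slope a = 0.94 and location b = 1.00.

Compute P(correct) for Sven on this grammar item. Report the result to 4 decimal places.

P(θ) = 1 / (1 + exp(−a(θ − b)))
Exponent: 0.94 × (2.05 − 1.00) = 0.9870
1/(1 + e^{-0.9870}) = 0.7285

0.7285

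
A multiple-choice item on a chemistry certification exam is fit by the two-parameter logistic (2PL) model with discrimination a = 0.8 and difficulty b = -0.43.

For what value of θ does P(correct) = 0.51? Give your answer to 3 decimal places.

-0.380

P(θ) = 1 / (1 + exp(−a(θ − b)))
logit = ln(0.5100/0.4900) = 0.0400
θ = b + logit/(a) = -0.43 + 0.0400/0.8000 = -0.3800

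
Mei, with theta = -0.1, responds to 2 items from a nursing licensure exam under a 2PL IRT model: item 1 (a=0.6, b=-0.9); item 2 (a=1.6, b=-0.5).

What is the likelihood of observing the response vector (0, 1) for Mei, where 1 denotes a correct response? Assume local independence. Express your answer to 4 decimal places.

P(theta) = 1 / (1 + exp(−a(theta − b)))
P_1 = 1/(1+e^{-0.4800}) = 0.6177
P_2 = 1/(1+e^{-0.6400}) = 0.6548
L = (1−P_1) × P_2 = 0.3823 × 0.6548 = 0.25028

0.2503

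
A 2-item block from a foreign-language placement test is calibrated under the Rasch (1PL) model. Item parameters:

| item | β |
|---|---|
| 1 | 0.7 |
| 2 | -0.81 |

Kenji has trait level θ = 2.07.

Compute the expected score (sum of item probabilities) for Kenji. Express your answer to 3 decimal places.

1.744

P(θ) = 1 / (1 + exp(−(θ − β)))
P_1 = 1/(1+e^{-1.3700}) = 0.7974
P_2 = 1/(1+e^{-2.8800}) = 0.9468
E[score] = 0.7974 + 0.9468 = 1.7442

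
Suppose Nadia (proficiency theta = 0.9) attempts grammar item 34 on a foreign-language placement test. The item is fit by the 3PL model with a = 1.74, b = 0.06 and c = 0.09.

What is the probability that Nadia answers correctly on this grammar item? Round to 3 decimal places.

0.829

P(theta) = c + (1 − c) · 1 / (1 + exp(−a(theta − b)))
Exponent: 1.74 × (0.9 − 0.06) = 1.4616
1/(1 + e^{-1.4616}) = 0.8118
P = 0.09 + 0.91 × 0.8118 = 0.8287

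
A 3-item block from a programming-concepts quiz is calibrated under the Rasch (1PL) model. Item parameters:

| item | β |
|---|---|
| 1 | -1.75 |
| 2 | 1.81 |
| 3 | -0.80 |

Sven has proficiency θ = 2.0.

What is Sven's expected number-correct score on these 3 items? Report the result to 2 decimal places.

P(θ) = 1 / (1 + exp(−(θ − β)))
P_1 = 1/(1+e^{-3.7500}) = 0.9770
P_2 = 1/(1+e^{-0.1900}) = 0.5474
P_3 = 1/(1+e^{-2.8000}) = 0.9427
E[score] = 0.9770 + 0.5474 + 0.9427 = 2.4671

2.47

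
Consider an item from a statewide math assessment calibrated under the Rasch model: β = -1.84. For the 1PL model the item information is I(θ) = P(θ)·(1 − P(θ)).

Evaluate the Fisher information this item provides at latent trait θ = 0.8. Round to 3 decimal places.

P = 1/(1+e^{-2.6400}) = 0.9334
P(1−P) = 0.9334 × 0.0666 = 0.0622
I = P(1−P) = 0.06217

0.062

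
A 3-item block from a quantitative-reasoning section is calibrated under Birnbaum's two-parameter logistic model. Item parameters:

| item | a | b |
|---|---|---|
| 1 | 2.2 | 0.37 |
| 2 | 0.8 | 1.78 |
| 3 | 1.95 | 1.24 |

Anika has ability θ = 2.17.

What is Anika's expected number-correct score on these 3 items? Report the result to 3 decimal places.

P(θ) = 1 / (1 + exp(−a(θ − b)))
P_1 = 1/(1+e^{-3.9600}) = 0.9813
P_2 = 1/(1+e^{-0.3120}) = 0.5774
P_3 = 1/(1+e^{-1.8135}) = 0.8598
E[score] = 0.9813 + 0.5774 + 0.8598 = 2.4185

2.418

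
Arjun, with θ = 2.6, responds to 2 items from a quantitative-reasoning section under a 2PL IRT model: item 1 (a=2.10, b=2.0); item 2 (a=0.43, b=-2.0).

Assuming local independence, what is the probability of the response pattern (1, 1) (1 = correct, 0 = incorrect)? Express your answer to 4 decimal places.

0.6843

P(θ) = 1 / (1 + exp(−a(θ − b)))
P_1 = 1/(1+e^{-1.2600}) = 0.7790
P_2 = 1/(1+e^{-1.9780}) = 0.8785
L = P_1 × P_2 = 0.7790 × 0.8785 = 0.68435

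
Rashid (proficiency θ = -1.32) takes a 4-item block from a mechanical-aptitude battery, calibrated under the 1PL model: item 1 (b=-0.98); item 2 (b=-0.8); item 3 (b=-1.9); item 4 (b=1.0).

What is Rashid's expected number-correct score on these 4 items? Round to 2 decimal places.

P(θ) = 1 / (1 + exp(−(θ − b)))
P_1 = 1/(1+e^{0.3400}) = 0.4158
P_2 = 1/(1+e^{0.5200}) = 0.3729
P_3 = 1/(1+e^{-0.5800}) = 0.6411
P_4 = 1/(1+e^{2.3200}) = 0.0895
E[score] = 0.4158 + 0.3729 + 0.6411 + 0.0895 = 1.5192

1.52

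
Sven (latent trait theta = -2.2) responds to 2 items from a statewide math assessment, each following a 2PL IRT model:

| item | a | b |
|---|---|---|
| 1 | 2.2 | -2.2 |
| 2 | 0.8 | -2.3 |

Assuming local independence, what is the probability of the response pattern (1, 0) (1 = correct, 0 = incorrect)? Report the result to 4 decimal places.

0.2400

P(theta) = 1 / (1 + exp(−a(theta − b)))
P_1 = 1/(1+e^{0.0000}) = 0.5000
P_2 = 1/(1+e^{-0.0800}) = 0.5200
L = P_1 × (1−P_2) = 0.5000 × 0.4800 = 0.24001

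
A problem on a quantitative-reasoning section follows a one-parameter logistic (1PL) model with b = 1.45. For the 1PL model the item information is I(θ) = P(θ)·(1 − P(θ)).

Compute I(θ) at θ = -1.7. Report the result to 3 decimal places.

0.039

P = 1/(1+e^{3.1500}) = 0.0411
P(1−P) = 0.0411 × 0.9589 = 0.0394
I = P(1−P) = 0.03940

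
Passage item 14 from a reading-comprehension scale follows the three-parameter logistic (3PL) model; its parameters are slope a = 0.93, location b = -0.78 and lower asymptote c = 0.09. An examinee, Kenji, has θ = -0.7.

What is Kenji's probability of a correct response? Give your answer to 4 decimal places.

0.5619

P(θ) = c + (1 − c) · 1 / (1 + exp(−a(θ − b)))
Exponent: 0.93 × (-0.7 − (-0.78)) = 0.0744
1/(1 + e^{-0.0744}) = 0.5186
P = 0.09 + 0.91 × 0.5186 = 0.5619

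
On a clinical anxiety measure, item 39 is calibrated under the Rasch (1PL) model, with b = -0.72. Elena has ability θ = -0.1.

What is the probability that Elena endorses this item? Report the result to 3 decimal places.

P(θ) = 1 / (1 + exp(−(θ − b)))
Exponent: (-0.1 − (-0.72)) = 0.6200
1/(1 + e^{-0.6200}) = 0.6502
P = 0.6502

0.650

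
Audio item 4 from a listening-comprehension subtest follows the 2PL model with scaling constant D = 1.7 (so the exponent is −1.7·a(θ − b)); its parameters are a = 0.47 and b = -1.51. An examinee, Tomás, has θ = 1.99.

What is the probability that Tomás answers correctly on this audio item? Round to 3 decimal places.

0.942

P(θ) = 1 / (1 + exp(−D·a(θ − b)))
Exponent: 1.7 × 0.47 × (1.99 − (-1.51)) = 2.7965
1/(1 + e^{-2.7965}) = 0.9425
P = 0.9425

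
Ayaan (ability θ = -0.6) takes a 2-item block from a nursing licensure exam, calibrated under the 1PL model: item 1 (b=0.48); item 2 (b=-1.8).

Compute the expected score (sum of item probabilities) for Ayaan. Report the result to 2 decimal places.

P(θ) = 1 / (1 + exp(−(θ − b)))
P_1 = 1/(1+e^{1.0800}) = 0.2535
P_2 = 1/(1+e^{-1.2000}) = 0.7685
E[score] = 0.2535 + 0.7685 = 1.0220

1.02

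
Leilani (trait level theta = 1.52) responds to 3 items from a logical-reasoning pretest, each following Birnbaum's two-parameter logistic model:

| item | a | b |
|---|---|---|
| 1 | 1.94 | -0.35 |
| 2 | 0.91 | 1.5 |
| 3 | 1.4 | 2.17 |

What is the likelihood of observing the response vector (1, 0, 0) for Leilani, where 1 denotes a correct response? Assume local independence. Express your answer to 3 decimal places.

P(theta) = 1 / (1 + exp(−a(theta − b)))
P_1 = 1/(1+e^{-3.6278}) = 0.9741
P_2 = 1/(1+e^{-0.0182}) = 0.5045
P_3 = 1/(1+e^{0.9100}) = 0.2870
L = P_1 × (1−P_2) × (1−P_3) = 0.9741 × 0.4955 × 0.7130 = 0.34411

0.344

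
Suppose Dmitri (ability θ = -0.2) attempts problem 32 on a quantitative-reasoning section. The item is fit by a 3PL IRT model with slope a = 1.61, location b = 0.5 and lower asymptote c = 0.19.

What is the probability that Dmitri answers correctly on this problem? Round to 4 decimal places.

0.3882

P(θ) = c + (1 − c) · 1 / (1 + exp(−a(θ − b)))
Exponent: 1.61 × (-0.2 − 0.5) = -1.1270
1/(1 + e^{1.1270}) = 0.2447
P = 0.19 + 0.81 × 0.2447 = 0.3882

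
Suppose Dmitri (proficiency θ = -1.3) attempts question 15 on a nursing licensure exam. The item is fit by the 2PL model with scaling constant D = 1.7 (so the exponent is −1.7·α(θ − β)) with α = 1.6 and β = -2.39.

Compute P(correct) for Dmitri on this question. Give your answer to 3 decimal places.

0.951

P(θ) = 1 / (1 + exp(−D·α(θ − β)))
Exponent: 1.7 × 1.6 × (-1.3 − (-2.39)) = 2.9648
1/(1 + e^{-2.9648}) = 0.9510
P = 0.9510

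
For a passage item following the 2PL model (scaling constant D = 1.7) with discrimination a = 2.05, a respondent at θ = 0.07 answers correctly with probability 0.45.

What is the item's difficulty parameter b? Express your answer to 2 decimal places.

P(θ) = 1 / (1 + exp(−D·a(θ − b)))
logit(0.45) = ln(0.45/0.55) = -0.2007
b = θ − logit/(1.7·a) = 0.07 − (-0.2007)/3.4850 = 0.1276

0.13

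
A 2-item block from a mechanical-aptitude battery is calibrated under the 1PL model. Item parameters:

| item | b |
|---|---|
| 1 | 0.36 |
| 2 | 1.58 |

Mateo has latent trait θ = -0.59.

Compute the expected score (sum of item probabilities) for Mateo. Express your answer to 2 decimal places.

0.38

P(θ) = 1 / (1 + exp(−(θ − b)))
P_1 = 1/(1+e^{0.9500}) = 0.2789
P_2 = 1/(1+e^{2.1700}) = 0.1025
E[score] = 0.2789 + 0.1025 = 0.3814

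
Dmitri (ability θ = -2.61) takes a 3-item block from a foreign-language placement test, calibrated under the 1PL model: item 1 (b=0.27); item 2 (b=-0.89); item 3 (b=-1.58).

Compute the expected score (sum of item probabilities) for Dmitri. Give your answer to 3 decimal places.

0.468

P(θ) = 1 / (1 + exp(−(θ − b)))
P_1 = 1/(1+e^{2.8800}) = 0.0532
P_2 = 1/(1+e^{1.7200}) = 0.1519
P_3 = 1/(1+e^{1.0300}) = 0.2631
E[score] = 0.0532 + 0.1519 + 0.2631 = 0.4681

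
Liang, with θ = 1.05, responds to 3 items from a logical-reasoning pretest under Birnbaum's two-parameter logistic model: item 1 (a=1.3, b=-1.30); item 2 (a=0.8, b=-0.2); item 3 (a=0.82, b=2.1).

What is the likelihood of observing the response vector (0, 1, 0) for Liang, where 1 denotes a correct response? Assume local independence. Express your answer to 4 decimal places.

0.0231

P(θ) = 1 / (1 + exp(−a(θ − b)))
P_1 = 1/(1+e^{-3.0550}) = 0.9550
P_2 = 1/(1+e^{-1.0000}) = 0.7311
P_3 = 1/(1+e^{0.8610}) = 0.2971
L = (1−P_1) × P_2 × (1−P_3) = 0.0450 × 0.7311 × 0.7029 = 0.02312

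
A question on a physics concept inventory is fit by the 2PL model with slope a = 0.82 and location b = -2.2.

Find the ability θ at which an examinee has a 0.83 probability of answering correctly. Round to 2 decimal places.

P(θ) = 1 / (1 + exp(−a(θ − b)))
logit = ln(0.8300/0.1700) = 1.5856
θ = b + logit/(a) = -2.2 + 1.5856/0.8200 = -0.2663

-0.27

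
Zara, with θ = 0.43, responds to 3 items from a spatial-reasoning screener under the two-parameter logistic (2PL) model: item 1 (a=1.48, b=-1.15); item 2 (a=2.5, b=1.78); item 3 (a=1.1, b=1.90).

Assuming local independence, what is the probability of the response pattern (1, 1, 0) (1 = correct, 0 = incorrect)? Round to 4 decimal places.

P(θ) = 1 / (1 + exp(−a(θ − b)))
P_1 = 1/(1+e^{-2.3384}) = 0.9120
P_2 = 1/(1+e^{3.3750}) = 0.0331
P_3 = 1/(1+e^{1.6170}) = 0.1656
L = P_1 × P_2 × (1−P_3) = 0.9120 × 0.0331 × 0.8344 = 0.02518

0.0252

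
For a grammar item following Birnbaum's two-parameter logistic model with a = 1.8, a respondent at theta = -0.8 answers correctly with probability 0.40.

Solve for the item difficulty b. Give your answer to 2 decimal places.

P(theta) = 1 / (1 + exp(−a(theta − b)))
logit(0.40) = ln(0.40/0.60) = -0.4055
b = theta − logit/(a) = -0.8 − (-0.4055)/1.8000 = -0.5747

-0.57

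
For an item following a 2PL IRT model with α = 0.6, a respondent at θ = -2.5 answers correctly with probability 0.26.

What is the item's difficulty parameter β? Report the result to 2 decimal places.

P(θ) = 1 / (1 + exp(−α(θ − β)))
logit(0.26) = ln(0.26/0.74) = -1.0460
β = θ − logit/(α) = -2.5 − (-1.0460)/0.6000 = -0.7567

-0.76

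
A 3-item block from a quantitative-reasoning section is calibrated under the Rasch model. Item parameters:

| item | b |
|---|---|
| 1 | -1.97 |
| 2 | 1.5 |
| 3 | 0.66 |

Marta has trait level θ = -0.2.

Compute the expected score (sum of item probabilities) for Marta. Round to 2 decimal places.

1.31

P(θ) = 1 / (1 + exp(−(θ − b)))
P_1 = 1/(1+e^{-1.7700}) = 0.8545
P_2 = 1/(1+e^{1.7000}) = 0.1545
P_3 = 1/(1+e^{0.8600}) = 0.2973
E[score] = 0.8545 + 0.1545 + 0.2973 = 1.3063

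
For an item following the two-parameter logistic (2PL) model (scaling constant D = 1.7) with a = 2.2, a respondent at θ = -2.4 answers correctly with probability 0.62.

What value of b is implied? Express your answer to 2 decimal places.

P(θ) = 1 / (1 + exp(−D·a(θ − b)))
logit(0.62) = ln(0.62/0.38) = 0.4895
b = θ − logit/(1.7·a) = -2.4 − 0.4895/3.7400 = -2.5309

-2.53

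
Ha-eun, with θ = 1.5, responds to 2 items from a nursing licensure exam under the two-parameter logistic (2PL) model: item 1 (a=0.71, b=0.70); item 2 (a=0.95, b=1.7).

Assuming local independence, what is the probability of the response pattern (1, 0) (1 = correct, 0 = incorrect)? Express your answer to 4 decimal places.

P(θ) = 1 / (1 + exp(−a(θ − b)))
P_1 = 1/(1+e^{-0.5680}) = 0.6383
P_2 = 1/(1+e^{0.1900}) = 0.4526
L = P_1 × (1−P_2) = 0.6383 × 0.5474 = 0.34938

0.3494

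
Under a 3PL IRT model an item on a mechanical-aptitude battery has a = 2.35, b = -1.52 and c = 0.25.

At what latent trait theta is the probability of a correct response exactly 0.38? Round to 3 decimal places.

-2.185

P(theta) = c + (1 − c) · 1 / (1 + exp(−a(theta − b)))
Remove guessing floor: (0.38 − 0.25)/(1 − 0.25) = 0.1733
logit = ln(0.1733/0.8267) = -1.5622
theta = b + logit/(a) = -1.52 + (-1.5622)/2.3500 = -2.1848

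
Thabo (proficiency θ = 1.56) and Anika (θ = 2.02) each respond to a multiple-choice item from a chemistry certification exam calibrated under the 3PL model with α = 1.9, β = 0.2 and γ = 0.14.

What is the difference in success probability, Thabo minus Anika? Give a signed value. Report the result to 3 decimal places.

-0.034

P(θ) = γ + (1 − γ) · 1 / (1 + exp(−α(θ − β)))
P(Thabo) = 0.9396  [exponent 2.5840]
P(Anika) = 0.9737  [exponent 3.4580]
Difference = 0.9396 − 0.9737 = -0.0341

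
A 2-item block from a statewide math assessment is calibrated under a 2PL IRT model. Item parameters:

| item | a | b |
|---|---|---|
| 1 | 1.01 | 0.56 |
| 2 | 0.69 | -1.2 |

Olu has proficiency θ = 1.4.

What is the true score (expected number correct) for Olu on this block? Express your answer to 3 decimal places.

P(θ) = 1 / (1 + exp(−a(θ − b)))
P_1 = 1/(1+e^{-0.8484}) = 0.7002
P_2 = 1/(1+e^{-1.7940}) = 0.8574
E[score] = 0.7002 + 0.8574 = 1.5576

1.558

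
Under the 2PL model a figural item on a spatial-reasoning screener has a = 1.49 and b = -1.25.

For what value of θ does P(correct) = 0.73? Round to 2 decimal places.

-0.58

P(θ) = 1 / (1 + exp(−a(θ − b)))
logit = ln(0.7300/0.2700) = 0.9946
θ = b + logit/(a) = -1.25 + 0.9946/1.4900 = -0.5825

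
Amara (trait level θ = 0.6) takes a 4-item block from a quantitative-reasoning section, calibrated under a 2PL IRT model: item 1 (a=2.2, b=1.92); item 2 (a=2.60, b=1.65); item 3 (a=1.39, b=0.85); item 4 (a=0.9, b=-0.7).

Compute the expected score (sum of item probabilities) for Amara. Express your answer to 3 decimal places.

1.290

P(θ) = 1 / (1 + exp(−a(θ − b)))
P_1 = 1/(1+e^{2.9040}) = 0.0520
P_2 = 1/(1+e^{2.7300}) = 0.0612
P_3 = 1/(1+e^{0.3475}) = 0.4140
P_4 = 1/(1+e^{-1.1700}) = 0.7631
E[score] = 0.0520 + 0.0612 + 0.4140 + 0.7631 = 1.2903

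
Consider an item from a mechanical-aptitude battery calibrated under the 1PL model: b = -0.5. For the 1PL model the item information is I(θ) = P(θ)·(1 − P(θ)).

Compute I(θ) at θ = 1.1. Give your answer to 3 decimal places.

P = 1/(1+e^{-1.6000}) = 0.8320
P(1−P) = 0.8320 × 0.1680 = 0.1398
I = P(1−P) = 0.13976

0.140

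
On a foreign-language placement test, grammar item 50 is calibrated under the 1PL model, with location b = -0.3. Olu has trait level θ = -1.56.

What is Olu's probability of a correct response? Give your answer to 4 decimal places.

P(θ) = 1 / (1 + exp(−(θ − b)))
Exponent: (-1.56 − (-0.3)) = -1.2600
1/(1 + e^{1.2600}) = 0.2210
P = 0.2210

0.2210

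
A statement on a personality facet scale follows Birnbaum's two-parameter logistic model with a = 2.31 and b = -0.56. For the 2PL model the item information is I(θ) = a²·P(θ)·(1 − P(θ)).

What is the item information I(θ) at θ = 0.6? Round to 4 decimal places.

0.3205

P = 1/(1+e^{-2.6796}) = 0.9358
P(1−P) = 0.9358 × 0.0642 = 0.0601
I = a² × P(1−P) = 2.31² × 0.0601 = 0.32053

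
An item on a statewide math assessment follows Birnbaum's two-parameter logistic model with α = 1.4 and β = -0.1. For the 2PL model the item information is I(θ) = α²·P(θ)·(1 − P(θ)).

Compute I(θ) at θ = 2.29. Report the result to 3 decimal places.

0.064

P = 1/(1+e^{-3.3460}) = 0.9660
P(1−P) = 0.9660 × 0.0340 = 0.0329
I = α² × P(1−P) = 1.4² × 0.0329 = 0.06442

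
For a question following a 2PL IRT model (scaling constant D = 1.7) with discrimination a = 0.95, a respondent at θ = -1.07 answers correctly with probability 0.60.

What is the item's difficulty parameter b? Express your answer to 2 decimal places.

P(θ) = 1 / (1 + exp(−D·a(θ − b)))
logit(0.60) = ln(0.60/0.40) = 0.4055
b = θ − logit/(1.7·a) = -1.07 − 0.4055/1.6150 = -1.3211

-1.32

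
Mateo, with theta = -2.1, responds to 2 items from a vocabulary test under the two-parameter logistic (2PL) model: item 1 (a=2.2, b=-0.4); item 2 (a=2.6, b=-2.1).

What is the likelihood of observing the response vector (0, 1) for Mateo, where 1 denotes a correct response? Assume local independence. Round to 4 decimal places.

0.4884

P(theta) = 1 / (1 + exp(−a(theta − b)))
P_1 = 1/(1+e^{3.7400}) = 0.0232
P_2 = 1/(1+e^{0.0000}) = 0.5000
L = (1−P_1) × P_2 = 0.9768 × 0.5000 = 0.48840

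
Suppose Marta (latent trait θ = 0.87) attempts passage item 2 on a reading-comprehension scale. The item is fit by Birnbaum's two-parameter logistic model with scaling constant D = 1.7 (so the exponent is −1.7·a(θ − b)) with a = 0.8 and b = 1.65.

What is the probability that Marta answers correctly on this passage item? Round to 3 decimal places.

0.257

P(θ) = 1 / (1 + exp(−D·a(θ − b)))
Exponent: 1.7 × 0.8 × (0.87 − 1.65) = -1.0608
1/(1 + e^{1.0608}) = 0.2572
P = 0.2572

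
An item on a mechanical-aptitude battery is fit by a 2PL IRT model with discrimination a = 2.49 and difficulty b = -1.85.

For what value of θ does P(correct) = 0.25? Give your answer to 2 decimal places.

P(θ) = 1 / (1 + exp(−a(θ − b)))
logit = ln(0.2500/0.7500) = -1.0986
θ = b + logit/(a) = -1.85 + (-1.0986)/2.4900 = -2.2912

-2.29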